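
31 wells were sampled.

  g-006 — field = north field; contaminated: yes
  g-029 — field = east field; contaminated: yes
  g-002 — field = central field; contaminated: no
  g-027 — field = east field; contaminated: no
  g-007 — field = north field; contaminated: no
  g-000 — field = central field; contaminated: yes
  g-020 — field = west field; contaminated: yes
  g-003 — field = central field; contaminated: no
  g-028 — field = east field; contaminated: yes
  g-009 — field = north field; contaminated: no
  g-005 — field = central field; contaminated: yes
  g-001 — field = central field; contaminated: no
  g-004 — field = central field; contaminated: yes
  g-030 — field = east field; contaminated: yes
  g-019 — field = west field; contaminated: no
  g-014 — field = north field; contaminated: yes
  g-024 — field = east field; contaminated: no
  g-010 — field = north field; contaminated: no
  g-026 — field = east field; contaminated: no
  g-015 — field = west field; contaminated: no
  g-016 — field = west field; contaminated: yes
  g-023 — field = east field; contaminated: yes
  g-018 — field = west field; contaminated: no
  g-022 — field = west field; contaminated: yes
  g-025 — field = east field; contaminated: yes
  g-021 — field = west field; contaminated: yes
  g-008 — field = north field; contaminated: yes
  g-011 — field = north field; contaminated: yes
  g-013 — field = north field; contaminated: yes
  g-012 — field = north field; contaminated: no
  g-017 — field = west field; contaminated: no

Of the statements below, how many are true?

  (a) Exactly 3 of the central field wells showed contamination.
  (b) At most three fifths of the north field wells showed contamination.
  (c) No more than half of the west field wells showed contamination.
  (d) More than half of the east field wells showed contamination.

4

(a) central field: |A| = 6, |A ∩ B| = 3; needs |A ∩ B| = 3 — true.
(b) north field: |A| = 9, |A ∩ B| = 5; needs |A ∩ B| / |A| ≤ 3/5 — true.
(c) west field: |A| = 8, |A ∩ B| = 4; needs |A ∩ B| ≤ |A ∖ B| — true.
(d) east field: |A| = 8, |A ∩ B| = 5; needs |A ∩ B| > |A ∖ B| — true.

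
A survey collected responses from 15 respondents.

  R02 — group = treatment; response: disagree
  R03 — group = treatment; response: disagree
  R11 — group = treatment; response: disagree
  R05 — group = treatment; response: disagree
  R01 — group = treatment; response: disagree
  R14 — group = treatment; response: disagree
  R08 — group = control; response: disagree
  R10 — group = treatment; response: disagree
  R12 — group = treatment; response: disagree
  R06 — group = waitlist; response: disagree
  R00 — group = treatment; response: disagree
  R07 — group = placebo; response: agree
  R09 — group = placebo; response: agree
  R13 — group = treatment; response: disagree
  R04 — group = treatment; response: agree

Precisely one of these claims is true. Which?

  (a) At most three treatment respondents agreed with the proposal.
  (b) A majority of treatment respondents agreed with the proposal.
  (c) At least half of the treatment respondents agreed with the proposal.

|A| = 11, |A ∩ B| = 1, |A ∖ B| = 10.
(a) requires |A ∩ B| ≤ 3: true.
(b) requires |A ∩ B| > |A ∖ B|: false.
(c) requires |A ∩ B| ≥ |A ∖ B|: false.

(a)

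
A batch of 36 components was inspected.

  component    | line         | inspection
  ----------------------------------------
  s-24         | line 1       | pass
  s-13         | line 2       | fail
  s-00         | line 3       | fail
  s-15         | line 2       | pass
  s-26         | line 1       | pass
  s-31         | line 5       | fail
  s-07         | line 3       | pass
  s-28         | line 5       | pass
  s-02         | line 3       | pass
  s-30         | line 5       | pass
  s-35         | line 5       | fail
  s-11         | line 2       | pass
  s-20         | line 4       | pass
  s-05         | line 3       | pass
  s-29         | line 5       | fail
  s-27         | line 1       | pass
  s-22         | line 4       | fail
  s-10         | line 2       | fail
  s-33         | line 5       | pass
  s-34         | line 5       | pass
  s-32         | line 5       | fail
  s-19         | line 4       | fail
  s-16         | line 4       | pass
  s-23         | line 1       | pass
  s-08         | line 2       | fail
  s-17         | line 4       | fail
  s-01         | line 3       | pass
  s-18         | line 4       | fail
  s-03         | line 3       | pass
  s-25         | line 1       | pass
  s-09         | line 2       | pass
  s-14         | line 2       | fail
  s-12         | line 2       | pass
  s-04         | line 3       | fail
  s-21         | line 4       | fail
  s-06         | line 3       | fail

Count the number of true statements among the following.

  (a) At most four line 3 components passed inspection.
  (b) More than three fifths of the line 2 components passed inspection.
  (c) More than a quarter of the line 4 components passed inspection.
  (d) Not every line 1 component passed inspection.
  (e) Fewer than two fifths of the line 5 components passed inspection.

1

(a) line 3: |A| = 8, |A ∩ B| = 5; needs |A ∩ B| ≤ 4 — false.
(b) line 2: |A| = 8, |A ∩ B| = 4; needs |A ∩ B| / |A| > 3/5 — false.
(c) line 4: |A| = 7, |A ∩ B| = 2; needs |A ∩ B| / |A| > 1/4 — true.
(d) line 1: |A| = 5, |A ∩ B| = 5; needs A ⊄ B (|A ∖ B| ≥ 1) — false.
(e) line 5: |A| = 8, |A ∩ B| = 4; needs |A ∩ B| / |A| < 2/5 — false.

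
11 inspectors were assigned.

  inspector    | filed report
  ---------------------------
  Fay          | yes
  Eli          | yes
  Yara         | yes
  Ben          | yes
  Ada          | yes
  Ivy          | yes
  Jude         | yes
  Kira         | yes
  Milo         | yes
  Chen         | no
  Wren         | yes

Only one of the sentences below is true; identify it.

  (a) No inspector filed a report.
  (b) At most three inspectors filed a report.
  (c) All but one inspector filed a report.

|A| = 11, |A ∩ B| = 10, |A ∖ B| = 1.
(a) requires A ∩ B = ∅ (|A ∩ B| = 0): false.
(b) requires |A ∩ B| ≤ 3: false.
(c) requires |A ∖ B| = 1: true.

(c)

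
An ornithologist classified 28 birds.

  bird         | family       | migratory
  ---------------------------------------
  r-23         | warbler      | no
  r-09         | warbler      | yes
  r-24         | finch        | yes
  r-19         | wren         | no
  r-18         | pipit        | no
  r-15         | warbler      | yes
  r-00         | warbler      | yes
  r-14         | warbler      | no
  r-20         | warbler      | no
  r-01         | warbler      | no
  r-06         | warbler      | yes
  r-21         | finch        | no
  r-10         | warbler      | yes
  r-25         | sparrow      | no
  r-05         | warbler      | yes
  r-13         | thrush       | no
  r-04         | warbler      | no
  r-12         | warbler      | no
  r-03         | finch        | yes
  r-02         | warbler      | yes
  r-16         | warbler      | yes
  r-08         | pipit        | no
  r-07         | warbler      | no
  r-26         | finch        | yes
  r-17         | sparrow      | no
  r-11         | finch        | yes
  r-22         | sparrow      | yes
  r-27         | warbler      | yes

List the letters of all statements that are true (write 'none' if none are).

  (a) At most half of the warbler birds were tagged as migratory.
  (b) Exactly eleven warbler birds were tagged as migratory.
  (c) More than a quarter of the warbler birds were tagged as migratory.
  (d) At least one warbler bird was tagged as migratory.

|A| = 16, |A ∩ B| = 9, |A ∖ B| = 7.
(a) |A ∩ B| ≤ |A ∖ B|: fails.
(b) |A ∩ B| = 11: fails.
(c) |A ∩ B| / |A| > 1/4: holds.
(d) A ∩ B ≠ ∅ (|A ∩ B| ≥ 1): holds.

(c), (d)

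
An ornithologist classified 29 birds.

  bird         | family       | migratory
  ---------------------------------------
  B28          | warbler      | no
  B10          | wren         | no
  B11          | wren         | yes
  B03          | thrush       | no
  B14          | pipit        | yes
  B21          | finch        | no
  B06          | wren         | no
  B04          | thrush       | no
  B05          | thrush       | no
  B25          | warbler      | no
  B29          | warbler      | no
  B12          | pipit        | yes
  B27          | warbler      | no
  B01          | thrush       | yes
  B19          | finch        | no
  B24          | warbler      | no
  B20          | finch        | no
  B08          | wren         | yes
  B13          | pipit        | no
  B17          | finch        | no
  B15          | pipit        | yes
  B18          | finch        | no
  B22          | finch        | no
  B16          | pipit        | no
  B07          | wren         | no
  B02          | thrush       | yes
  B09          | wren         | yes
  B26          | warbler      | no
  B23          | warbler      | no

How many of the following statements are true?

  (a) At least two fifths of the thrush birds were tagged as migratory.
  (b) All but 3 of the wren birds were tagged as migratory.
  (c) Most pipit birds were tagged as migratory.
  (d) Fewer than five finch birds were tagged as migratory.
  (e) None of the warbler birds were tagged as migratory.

5

(a) thrush: |A| = 5, |A ∩ B| = 2; needs |A ∩ B| / |A| ≥ 2/5 — true.
(b) wren: |A| = 6, |A ∩ B| = 3; needs |A ∖ B| = 3 — true.
(c) pipit: |A| = 5, |A ∩ B| = 3; needs |A ∩ B| > |A ∖ B| — true.
(d) finch: |A| = 6, |A ∩ B| = 0; needs |A ∩ B| < 5 — true.
(e) warbler: |A| = 7, |A ∩ B| = 0; needs A ∩ B = ∅ (|A ∩ B| = 0) — true.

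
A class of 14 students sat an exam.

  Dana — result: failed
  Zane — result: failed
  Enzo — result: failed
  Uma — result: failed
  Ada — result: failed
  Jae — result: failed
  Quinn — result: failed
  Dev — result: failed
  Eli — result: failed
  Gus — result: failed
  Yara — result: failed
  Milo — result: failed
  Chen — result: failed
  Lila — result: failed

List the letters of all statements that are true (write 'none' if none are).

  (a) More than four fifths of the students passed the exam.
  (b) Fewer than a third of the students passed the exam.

|A| = 14, |A ∩ B| = 0, |A ∖ B| = 14.
(a) |A ∩ B| / |A| > 4/5: fails.
(b) |A ∩ B| / |A| < 1/3: holds.

(b)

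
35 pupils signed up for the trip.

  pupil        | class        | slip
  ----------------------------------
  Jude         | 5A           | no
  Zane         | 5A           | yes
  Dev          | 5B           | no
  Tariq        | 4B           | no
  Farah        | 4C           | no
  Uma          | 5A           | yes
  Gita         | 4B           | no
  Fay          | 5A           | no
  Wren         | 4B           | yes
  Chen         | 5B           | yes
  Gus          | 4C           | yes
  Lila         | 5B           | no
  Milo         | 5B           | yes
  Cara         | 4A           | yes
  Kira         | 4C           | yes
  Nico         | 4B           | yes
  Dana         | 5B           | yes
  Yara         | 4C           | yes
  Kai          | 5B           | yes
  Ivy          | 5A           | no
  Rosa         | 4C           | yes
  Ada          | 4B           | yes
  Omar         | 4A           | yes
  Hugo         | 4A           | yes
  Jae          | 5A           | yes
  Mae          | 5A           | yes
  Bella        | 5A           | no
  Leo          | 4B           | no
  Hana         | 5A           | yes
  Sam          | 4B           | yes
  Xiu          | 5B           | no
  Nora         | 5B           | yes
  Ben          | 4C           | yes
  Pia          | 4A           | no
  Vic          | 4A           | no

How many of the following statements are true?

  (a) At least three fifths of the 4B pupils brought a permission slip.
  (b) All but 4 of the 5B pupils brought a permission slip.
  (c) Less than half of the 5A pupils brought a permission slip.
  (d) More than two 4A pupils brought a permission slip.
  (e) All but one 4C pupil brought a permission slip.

2

(a) 4B: |A| = 7, |A ∩ B| = 4; needs |A ∩ B| / |A| ≥ 3/5 — false.
(b) 5B: |A| = 8, |A ∩ B| = 5; needs |A ∖ B| = 4 — false.
(c) 5A: |A| = 9, |A ∩ B| = 5; needs |A ∩ B| < |A ∖ B| — false.
(d) 4A: |A| = 5, |A ∩ B| = 3; needs |A ∩ B| > 2 — true.
(e) 4C: |A| = 6, |A ∩ B| = 5; needs |A ∖ B| = 1 — true.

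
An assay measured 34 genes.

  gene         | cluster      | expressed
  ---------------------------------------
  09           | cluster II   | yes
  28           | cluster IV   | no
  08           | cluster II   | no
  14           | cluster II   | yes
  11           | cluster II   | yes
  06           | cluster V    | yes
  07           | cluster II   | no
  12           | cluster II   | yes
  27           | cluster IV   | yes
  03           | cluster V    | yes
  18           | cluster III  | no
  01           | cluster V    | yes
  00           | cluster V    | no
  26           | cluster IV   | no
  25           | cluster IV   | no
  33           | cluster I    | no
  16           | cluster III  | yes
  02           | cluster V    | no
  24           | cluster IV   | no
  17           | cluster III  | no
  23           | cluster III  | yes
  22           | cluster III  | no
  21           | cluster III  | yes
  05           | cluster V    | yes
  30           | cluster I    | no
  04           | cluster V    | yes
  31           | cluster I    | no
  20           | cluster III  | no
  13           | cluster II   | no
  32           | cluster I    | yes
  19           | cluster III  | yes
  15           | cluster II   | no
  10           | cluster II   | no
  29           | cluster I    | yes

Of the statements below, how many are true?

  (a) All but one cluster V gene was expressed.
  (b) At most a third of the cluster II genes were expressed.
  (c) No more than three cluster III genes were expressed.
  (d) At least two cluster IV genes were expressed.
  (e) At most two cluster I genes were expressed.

(a) cluster V: |A| = 7, |A ∩ B| = 5; needs |A ∖ B| = 1 — false.
(b) cluster II: |A| = 9, |A ∩ B| = 4; needs |A ∩ B| / |A| ≤ 1/3 — false.
(c) cluster III: |A| = 8, |A ∩ B| = 4; needs |A ∩ B| ≤ 3 — false.
(d) cluster IV: |A| = 5, |A ∩ B| = 1; needs |A ∩ B| ≥ 2 — false.
(e) cluster I: |A| = 5, |A ∩ B| = 2; needs |A ∩ B| ≤ 2 — true.

1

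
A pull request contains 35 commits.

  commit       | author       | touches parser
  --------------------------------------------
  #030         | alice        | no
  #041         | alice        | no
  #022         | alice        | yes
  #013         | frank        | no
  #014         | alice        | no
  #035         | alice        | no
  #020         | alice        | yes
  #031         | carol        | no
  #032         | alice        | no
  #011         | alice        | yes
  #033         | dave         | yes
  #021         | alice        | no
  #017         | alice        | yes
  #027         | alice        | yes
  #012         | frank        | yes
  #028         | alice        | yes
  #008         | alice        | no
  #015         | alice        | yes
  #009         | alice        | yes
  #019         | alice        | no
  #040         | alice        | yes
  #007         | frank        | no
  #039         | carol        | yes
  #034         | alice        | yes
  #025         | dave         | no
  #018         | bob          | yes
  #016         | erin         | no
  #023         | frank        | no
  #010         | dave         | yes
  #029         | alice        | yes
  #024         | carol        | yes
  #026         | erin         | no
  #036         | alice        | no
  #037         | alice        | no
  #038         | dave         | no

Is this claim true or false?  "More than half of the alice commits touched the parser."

The determiner here denotes the relation: |A ∩ B| > |A ∖ B|.
|A| = 21, |A ∩ B| = 11, |A ∖ B| = 10.
11 > 10, so the statement is true.

True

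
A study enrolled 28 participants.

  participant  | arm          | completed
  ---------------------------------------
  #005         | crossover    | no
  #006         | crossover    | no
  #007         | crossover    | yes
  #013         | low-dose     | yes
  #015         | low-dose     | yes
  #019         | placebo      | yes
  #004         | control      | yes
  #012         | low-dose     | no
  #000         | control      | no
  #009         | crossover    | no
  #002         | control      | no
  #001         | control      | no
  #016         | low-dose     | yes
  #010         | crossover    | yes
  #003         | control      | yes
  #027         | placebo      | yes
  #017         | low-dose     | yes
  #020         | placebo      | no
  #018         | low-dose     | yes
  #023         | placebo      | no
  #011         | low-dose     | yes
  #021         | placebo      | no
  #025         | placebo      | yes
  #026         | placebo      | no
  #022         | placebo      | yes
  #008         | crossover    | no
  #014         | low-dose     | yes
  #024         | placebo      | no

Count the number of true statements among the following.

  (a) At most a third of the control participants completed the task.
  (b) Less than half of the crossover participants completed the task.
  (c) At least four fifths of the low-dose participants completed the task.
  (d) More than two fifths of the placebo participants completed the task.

3

(a) control: |A| = 5, |A ∩ B| = 2; needs |A ∩ B| / |A| ≤ 1/3 — false.
(b) crossover: |A| = 6, |A ∩ B| = 2; needs |A ∩ B| < |A ∖ B| — true.
(c) low-dose: |A| = 8, |A ∩ B| = 7; needs |A ∩ B| / |A| ≥ 4/5 — true.
(d) placebo: |A| = 9, |A ∩ B| = 4; needs |A ∩ B| / |A| > 2/5 — true.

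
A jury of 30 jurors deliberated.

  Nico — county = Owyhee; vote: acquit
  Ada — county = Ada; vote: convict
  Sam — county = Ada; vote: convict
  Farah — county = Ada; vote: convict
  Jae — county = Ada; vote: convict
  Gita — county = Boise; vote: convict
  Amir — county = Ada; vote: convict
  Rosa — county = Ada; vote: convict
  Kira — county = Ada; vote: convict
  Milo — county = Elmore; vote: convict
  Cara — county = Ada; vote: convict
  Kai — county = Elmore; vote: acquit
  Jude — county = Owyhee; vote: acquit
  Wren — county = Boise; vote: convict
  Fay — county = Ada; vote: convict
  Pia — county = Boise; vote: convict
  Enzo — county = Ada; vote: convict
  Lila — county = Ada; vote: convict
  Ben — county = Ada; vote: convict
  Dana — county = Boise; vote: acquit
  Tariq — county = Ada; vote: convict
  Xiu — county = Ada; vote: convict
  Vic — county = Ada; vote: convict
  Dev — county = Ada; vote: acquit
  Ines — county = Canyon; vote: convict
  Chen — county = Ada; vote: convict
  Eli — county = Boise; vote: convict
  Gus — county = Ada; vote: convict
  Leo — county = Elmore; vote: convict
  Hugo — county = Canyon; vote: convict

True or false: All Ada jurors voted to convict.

False

The determiner here denotes the relation: A ⊆ B, i.e. every element of A is in B (|A ∖ B| = 0).
|A| = 18, |A ∩ B| = 17, |A ∖ B| = 1.
So the statement is false.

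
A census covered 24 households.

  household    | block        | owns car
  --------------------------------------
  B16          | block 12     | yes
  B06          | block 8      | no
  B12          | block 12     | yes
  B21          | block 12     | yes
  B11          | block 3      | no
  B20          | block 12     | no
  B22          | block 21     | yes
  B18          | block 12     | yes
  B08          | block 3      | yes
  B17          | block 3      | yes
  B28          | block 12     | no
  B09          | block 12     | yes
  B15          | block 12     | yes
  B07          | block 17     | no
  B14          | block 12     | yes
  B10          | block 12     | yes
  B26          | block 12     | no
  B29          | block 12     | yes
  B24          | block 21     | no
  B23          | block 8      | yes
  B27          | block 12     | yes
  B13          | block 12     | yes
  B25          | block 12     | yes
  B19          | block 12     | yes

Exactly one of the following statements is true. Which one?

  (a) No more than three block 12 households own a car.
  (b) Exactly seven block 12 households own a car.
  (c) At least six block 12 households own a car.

(c)

|A| = 16, |A ∩ B| = 13, |A ∖ B| = 3.
(a) requires |A ∩ B| ≤ 3: false.
(b) requires |A ∩ B| = 7: false.
(c) requires |A ∩ B| ≥ 6: true.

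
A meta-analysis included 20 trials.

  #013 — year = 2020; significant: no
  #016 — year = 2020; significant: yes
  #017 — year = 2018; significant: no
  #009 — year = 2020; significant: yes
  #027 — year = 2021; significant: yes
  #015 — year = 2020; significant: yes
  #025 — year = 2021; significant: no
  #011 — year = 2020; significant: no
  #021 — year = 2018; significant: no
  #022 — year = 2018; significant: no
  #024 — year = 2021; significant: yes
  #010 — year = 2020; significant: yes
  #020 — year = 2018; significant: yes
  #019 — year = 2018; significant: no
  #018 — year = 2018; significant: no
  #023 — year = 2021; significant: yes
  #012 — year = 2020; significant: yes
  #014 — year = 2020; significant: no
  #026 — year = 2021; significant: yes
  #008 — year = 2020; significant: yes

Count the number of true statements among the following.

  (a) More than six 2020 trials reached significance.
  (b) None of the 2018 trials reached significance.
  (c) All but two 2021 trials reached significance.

(a) 2020: |A| = 9, |A ∩ B| = 6; needs |A ∩ B| > 6 — false.
(b) 2018: |A| = 6, |A ∩ B| = 1; needs A ∩ B = ∅ (|A ∩ B| = 0) — false.
(c) 2021: |A| = 5, |A ∩ B| = 4; needs |A ∖ B| = 2 — false.

0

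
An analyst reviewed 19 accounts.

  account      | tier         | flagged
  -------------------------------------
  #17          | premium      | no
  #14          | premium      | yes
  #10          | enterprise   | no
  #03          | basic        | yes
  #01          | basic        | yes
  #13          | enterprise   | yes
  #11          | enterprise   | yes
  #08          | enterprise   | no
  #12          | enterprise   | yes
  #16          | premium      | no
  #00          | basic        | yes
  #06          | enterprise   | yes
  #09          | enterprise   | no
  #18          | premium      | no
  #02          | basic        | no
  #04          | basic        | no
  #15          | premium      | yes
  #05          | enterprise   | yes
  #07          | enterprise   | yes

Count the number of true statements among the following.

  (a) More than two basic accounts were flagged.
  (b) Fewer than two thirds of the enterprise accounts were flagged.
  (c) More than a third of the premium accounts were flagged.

2

(a) basic: |A| = 5, |A ∩ B| = 3; needs |A ∩ B| > 2 — true.
(b) enterprise: |A| = 9, |A ∩ B| = 6; needs |A ∩ B| / |A| < 2/3 — false.
(c) premium: |A| = 5, |A ∩ B| = 2; needs |A ∩ B| / |A| > 1/3 — true.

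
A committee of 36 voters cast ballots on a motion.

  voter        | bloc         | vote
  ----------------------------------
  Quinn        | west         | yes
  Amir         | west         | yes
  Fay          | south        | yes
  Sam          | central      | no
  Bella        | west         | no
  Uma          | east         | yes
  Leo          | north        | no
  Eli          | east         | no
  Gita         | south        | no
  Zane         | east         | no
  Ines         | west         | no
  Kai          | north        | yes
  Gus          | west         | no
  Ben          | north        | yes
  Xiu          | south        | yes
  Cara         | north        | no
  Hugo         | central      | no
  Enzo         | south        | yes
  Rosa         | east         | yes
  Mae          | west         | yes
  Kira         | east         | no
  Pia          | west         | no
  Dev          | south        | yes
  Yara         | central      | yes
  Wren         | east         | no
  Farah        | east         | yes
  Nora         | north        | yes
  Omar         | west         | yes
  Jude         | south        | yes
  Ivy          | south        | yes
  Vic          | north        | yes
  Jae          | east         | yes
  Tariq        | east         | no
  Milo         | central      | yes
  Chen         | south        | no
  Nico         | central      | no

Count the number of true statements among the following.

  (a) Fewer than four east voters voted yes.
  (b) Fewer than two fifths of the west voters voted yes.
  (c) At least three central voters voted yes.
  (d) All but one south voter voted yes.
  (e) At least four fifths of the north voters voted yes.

0

(a) east: |A| = 9, |A ∩ B| = 4; needs |A ∩ B| < 4 — false.
(b) west: |A| = 8, |A ∩ B| = 4; needs |A ∩ B| / |A| < 2/5 — false.
(c) central: |A| = 5, |A ∩ B| = 2; needs |A ∩ B| ≥ 3 — false.
(d) south: |A| = 8, |A ∩ B| = 6; needs |A ∖ B| = 1 — false.
(e) north: |A| = 6, |A ∩ B| = 4; needs |A ∩ B| / |A| ≥ 4/5 — false.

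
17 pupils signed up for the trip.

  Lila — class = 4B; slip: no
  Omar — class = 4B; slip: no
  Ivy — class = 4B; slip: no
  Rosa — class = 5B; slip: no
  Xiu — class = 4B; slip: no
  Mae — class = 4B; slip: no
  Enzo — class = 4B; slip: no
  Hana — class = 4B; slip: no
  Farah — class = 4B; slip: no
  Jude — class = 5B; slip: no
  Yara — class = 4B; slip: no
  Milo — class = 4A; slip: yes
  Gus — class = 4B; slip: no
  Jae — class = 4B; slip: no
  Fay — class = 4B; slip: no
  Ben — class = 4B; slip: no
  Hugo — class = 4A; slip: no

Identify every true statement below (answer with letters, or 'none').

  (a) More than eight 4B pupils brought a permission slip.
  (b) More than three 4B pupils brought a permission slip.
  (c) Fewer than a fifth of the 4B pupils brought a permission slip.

(c)

|A| = 13, |A ∩ B| = 0, |A ∖ B| = 13.
(a) |A ∩ B| > 8: fails.
(b) |A ∩ B| > 3: fails.
(c) |A ∩ B| / |A| < 1/5: holds.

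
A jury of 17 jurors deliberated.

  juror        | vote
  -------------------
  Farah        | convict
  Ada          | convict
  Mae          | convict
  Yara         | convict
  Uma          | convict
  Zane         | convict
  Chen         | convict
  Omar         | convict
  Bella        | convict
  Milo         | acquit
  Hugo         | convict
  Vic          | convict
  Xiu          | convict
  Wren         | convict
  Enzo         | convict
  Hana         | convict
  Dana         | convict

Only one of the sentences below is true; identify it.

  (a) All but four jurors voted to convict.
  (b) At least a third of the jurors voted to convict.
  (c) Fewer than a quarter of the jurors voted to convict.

|A| = 17, |A ∩ B| = 16, |A ∖ B| = 1.
(a) requires |A ∖ B| = 4: false.
(b) requires |A ∩ B| / |A| ≥ 1/3: true.
(c) requires |A ∩ B| / |A| < 1/4: false.

(b)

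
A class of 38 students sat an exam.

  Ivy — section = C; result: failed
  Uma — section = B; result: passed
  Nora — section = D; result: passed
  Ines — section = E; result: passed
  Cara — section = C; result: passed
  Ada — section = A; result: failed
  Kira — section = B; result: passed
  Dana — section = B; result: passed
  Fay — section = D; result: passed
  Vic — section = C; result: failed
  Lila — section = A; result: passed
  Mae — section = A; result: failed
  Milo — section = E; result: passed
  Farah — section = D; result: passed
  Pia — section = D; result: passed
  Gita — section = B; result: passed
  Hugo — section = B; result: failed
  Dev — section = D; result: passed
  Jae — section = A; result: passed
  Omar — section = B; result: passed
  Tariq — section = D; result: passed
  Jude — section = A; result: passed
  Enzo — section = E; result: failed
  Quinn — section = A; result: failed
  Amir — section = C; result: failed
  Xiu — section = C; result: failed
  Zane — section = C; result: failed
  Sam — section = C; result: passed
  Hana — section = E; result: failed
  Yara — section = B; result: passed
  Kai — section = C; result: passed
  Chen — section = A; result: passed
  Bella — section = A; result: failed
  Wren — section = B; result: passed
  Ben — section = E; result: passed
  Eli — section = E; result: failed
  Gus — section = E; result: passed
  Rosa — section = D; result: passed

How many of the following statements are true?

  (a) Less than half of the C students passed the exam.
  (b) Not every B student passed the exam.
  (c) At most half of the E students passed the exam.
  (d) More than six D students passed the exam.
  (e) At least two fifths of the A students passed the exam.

4

(a) C: |A| = 8, |A ∩ B| = 3; needs |A ∩ B| < |A ∖ B| — true.
(b) B: |A| = 8, |A ∩ B| = 7; needs A ⊄ B (|A ∖ B| ≥ 1) — true.
(c) E: |A| = 7, |A ∩ B| = 4; needs |A ∩ B| ≤ |A ∖ B| — false.
(d) D: |A| = 7, |A ∩ B| = 7; needs |A ∩ B| > 6 — true.
(e) A: |A| = 8, |A ∩ B| = 4; needs |A ∩ B| / |A| ≥ 2/5 — true.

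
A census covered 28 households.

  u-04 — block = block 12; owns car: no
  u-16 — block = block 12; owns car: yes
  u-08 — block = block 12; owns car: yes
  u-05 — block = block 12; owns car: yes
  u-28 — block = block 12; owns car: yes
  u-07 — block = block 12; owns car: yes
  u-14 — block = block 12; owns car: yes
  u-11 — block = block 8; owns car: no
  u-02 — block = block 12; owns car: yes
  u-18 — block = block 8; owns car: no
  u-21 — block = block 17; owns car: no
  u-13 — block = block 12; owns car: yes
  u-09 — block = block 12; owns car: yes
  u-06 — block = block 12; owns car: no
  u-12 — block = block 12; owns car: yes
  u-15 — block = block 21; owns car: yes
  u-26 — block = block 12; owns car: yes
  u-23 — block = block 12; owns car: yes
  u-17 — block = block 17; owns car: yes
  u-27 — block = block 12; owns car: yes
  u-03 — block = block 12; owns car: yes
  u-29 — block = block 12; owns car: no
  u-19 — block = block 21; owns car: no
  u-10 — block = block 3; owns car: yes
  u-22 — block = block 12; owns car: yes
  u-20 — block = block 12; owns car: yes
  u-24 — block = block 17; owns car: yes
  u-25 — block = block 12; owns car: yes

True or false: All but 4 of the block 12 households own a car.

'All but 4 of the block 12 households own a car' holds iff |A ∖ B| = 4.
|A| = 20, |A ∩ B| = 17, |A ∖ B| = 3.
|A ∖ B| = 3, so the statement is false.

False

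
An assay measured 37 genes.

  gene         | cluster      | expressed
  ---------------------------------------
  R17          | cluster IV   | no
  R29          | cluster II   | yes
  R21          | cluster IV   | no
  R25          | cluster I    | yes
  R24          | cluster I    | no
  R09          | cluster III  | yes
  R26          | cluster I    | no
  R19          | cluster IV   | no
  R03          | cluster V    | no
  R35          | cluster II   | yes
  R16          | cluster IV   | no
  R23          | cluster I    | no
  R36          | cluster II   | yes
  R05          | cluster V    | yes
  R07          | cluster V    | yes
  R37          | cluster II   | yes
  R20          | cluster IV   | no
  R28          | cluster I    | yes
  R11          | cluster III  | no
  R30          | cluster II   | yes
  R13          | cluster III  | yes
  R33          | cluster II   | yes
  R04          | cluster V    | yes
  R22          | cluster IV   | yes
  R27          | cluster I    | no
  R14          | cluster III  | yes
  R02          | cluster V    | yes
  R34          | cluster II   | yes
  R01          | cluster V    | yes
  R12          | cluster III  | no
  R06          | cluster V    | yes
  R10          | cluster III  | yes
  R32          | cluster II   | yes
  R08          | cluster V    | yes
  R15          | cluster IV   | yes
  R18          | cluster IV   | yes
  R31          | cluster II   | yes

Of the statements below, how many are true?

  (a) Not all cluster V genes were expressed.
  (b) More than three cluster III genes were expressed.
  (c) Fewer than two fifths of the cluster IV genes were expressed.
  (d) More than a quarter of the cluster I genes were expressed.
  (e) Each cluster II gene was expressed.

(a) cluster V: |A| = 8, |A ∩ B| = 7; needs A ⊄ B (|A ∖ B| ≥ 1) — true.
(b) cluster III: |A| = 6, |A ∩ B| = 4; needs |A ∩ B| > 3 — true.
(c) cluster IV: |A| = 8, |A ∩ B| = 3; needs |A ∩ B| / |A| < 2/5 — true.
(d) cluster I: |A| = 6, |A ∩ B| = 2; needs |A ∩ B| / |A| > 1/4 — true.
(e) cluster II: |A| = 9, |A ∩ B| = 9; needs A ⊆ B, i.e. every element of A is in B (|A ∖ B| = 0) — true.

5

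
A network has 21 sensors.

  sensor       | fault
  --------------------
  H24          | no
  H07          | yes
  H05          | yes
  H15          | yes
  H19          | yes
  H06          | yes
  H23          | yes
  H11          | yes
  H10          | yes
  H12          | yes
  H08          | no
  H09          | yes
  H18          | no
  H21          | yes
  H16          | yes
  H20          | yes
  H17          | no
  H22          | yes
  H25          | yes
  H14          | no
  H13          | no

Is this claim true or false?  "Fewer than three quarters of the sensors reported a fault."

'Fewer than three quarters of the sensors reported a fault' holds iff |A ∩ B| / |A| < 3/4.
|A| = 21, |A ∩ B| = 15, |A ∖ B| = 6.
|A ∩ B|/|A| = 15/21, so the statement is true.

True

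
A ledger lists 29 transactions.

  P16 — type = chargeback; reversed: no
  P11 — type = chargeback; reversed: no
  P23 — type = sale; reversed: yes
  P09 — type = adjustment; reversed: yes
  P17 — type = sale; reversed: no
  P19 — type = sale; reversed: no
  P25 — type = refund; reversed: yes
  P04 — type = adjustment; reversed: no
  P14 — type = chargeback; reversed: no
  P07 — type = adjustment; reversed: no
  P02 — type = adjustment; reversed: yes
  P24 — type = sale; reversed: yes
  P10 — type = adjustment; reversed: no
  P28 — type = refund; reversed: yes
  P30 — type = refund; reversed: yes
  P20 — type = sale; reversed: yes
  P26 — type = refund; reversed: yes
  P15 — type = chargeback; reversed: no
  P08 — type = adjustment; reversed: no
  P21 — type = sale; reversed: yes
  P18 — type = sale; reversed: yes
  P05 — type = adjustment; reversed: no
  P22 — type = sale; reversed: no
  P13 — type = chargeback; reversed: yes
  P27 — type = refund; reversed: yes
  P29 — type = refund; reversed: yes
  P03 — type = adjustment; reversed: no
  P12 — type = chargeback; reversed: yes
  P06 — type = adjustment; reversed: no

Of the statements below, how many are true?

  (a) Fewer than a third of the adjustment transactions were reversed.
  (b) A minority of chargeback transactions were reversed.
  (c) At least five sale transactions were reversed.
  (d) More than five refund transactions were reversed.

(a) adjustment: |A| = 9, |A ∩ B| = 2; needs |A ∩ B| / |A| < 1/3 — true.
(b) chargeback: |A| = 6, |A ∩ B| = 2; needs |A ∩ B| < |A ∖ B| — true.
(c) sale: |A| = 8, |A ∩ B| = 5; needs |A ∩ B| ≥ 5 — true.
(d) refund: |A| = 6, |A ∩ B| = 6; needs |A ∩ B| > 5 — true.

4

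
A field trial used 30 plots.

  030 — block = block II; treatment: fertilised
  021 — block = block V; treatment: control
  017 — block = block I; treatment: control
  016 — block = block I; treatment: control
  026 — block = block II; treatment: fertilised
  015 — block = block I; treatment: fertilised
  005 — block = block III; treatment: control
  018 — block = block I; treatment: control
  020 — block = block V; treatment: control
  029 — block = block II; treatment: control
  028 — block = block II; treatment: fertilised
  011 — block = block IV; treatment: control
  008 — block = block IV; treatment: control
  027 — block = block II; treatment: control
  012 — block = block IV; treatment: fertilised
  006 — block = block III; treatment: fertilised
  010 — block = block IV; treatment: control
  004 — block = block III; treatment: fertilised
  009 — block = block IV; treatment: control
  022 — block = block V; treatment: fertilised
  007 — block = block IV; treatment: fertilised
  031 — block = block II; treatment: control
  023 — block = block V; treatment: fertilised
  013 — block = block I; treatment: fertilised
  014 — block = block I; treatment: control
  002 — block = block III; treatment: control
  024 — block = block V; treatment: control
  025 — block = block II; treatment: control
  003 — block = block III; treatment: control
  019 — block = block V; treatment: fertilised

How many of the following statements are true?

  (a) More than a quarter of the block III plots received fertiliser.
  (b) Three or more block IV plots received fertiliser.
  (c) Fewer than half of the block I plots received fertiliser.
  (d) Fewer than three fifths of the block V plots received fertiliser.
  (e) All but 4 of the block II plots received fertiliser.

4

(a) block III: |A| = 5, |A ∩ B| = 2; needs |A ∩ B| / |A| > 1/4 — true.
(b) block IV: |A| = 6, |A ∩ B| = 2; needs |A ∩ B| ≥ 3 — false.
(c) block I: |A| = 6, |A ∩ B| = 2; needs |A ∩ B| < |A ∖ B| — true.
(d) block V: |A| = 6, |A ∩ B| = 3; needs |A ∩ B| / |A| < 3/5 — true.
(e) block II: |A| = 7, |A ∩ B| = 3; needs |A ∖ B| = 4 — true.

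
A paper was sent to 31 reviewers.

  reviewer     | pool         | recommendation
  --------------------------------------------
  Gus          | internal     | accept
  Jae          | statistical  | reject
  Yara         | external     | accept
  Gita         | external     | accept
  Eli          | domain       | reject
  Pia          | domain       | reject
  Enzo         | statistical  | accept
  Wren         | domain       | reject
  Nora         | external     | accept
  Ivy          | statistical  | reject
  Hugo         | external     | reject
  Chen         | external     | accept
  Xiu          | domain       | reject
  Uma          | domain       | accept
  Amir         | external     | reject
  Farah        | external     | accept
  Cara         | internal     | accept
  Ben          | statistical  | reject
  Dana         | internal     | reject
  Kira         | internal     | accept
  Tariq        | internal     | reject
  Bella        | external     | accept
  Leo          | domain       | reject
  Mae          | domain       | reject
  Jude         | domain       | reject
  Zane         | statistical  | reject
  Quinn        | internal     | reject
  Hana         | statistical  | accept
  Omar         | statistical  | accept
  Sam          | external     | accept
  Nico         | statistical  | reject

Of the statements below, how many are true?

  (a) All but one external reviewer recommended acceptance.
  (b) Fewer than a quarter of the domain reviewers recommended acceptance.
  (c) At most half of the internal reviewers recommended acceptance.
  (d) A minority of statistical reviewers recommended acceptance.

3

(a) external: |A| = 9, |A ∩ B| = 7; needs |A ∖ B| = 1 — false.
(b) domain: |A| = 8, |A ∩ B| = 1; needs |A ∩ B| / |A| < 1/4 — true.
(c) internal: |A| = 6, |A ∩ B| = 3; needs |A ∩ B| ≤ |A ∖ B| — true.
(d) statistical: |A| = 8, |A ∩ B| = 3; needs |A ∩ B| < |A ∖ B| — true.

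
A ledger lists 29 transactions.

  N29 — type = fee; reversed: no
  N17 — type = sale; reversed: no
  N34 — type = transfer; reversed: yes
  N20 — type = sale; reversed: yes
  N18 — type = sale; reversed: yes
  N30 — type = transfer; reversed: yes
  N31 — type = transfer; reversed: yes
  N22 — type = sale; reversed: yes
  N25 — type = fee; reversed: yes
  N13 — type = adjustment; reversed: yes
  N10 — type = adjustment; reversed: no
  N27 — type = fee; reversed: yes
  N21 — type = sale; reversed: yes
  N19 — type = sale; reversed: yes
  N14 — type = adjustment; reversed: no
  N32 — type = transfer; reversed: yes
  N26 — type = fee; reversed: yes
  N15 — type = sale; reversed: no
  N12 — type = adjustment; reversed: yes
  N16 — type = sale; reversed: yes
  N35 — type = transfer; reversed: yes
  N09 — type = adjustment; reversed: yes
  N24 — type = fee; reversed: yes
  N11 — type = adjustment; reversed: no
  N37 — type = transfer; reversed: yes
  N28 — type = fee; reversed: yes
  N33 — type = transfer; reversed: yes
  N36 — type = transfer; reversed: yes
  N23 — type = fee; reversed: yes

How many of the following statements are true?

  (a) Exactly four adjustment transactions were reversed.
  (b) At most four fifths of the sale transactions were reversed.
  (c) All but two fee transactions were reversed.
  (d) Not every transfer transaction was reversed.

(a) adjustment: |A| = 6, |A ∩ B| = 3; needs |A ∩ B| = 4 — false.
(b) sale: |A| = 8, |A ∩ B| = 6; needs |A ∩ B| / |A| ≤ 4/5 — true.
(c) fee: |A| = 7, |A ∩ B| = 6; needs |A ∖ B| = 2 — false.
(d) transfer: |A| = 8, |A ∩ B| = 8; needs A ⊄ B (|A ∖ B| ≥ 1) — false.

1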